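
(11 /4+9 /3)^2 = 33.06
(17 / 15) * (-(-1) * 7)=119 / 15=7.93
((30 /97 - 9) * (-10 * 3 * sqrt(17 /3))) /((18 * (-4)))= -1405 * sqrt(51) /1164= -8.62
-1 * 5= -5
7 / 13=0.54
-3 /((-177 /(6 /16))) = 3 /472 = 0.01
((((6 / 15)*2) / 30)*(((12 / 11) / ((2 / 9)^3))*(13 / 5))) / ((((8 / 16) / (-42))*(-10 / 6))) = 2388204 / 6875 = 347.38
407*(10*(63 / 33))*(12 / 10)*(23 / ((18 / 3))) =35742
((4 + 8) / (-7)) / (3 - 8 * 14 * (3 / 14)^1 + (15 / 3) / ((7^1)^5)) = 14406 / 176471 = 0.08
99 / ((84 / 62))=1023 / 14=73.07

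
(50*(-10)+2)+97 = -401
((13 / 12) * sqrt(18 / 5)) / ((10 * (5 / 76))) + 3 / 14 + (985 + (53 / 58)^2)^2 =247 * sqrt(10) / 250 + 76987211803351 / 79215472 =971874.02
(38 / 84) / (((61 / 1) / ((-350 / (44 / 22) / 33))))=-475 / 12078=-0.04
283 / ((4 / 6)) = 849 / 2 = 424.50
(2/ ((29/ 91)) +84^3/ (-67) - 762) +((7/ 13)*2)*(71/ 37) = -8971983686/ 934583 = -9599.99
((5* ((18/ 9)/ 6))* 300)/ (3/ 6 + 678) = 1000/ 1357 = 0.74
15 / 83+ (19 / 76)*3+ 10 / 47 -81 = -1246081 / 15604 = -79.86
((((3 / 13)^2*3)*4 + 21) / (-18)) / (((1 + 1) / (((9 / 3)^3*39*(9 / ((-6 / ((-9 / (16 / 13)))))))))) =-888651 / 128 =-6942.59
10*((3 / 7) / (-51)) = -10 / 119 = -0.08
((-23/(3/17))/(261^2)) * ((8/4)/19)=-782/3882897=-0.00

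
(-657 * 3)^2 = 3884841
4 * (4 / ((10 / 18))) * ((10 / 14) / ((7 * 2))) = 72 / 49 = 1.47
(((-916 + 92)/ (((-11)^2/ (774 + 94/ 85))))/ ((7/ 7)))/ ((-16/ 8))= 27144208/ 10285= 2639.20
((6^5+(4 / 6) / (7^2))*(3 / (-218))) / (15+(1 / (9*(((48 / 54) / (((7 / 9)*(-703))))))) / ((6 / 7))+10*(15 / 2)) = -246903984 / 23676653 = -10.43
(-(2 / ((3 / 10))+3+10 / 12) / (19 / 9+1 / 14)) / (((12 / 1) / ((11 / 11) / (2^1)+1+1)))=-441 / 440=-1.00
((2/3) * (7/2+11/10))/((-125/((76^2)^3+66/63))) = -186148131005428/39375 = -4727571581.09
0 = 0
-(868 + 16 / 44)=-9552 / 11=-868.36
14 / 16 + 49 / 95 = 1057 / 760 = 1.39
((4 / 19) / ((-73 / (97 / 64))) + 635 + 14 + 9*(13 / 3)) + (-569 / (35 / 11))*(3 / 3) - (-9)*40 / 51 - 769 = -3337690131 / 13204240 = -252.77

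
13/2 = 6.50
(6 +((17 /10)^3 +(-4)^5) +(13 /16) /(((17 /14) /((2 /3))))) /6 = -51644687 /306000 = -168.77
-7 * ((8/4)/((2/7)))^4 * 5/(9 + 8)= -84035/17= -4943.24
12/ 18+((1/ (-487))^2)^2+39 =6693647012762/ 168747403683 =39.67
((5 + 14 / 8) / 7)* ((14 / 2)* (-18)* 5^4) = -151875 / 2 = -75937.50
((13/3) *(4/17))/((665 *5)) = 52/169575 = 0.00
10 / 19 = 0.53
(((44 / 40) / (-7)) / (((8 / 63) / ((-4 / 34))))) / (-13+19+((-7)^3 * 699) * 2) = -33 / 108688480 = -0.00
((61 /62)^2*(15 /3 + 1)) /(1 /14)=78141 /961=81.31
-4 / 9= -0.44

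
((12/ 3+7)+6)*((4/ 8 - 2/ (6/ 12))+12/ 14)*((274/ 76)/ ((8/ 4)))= -80.99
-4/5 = -0.80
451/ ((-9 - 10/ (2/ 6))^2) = 451/ 1521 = 0.30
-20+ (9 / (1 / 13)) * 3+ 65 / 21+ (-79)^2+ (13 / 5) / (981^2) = 221466533086 / 33682635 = 6575.10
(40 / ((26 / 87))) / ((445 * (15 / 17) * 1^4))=1972 / 5785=0.34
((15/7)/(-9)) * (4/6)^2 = -20/189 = -0.11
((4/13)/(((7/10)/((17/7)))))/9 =680/5733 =0.12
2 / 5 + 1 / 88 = 0.41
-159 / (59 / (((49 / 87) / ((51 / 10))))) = -25970 / 87261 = -0.30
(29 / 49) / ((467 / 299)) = 8671 / 22883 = 0.38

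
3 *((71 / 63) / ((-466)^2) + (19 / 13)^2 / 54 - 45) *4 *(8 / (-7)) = 2494829425736 / 4046104881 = 616.60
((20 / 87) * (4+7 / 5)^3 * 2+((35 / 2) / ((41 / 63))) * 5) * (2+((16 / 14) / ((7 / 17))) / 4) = 811611306 / 1456525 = 557.22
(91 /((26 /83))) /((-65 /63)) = -36603 /130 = -281.56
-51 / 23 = -2.22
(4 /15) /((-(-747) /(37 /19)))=148 /212895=0.00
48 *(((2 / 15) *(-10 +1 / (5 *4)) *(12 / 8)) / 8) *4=-1194 / 25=-47.76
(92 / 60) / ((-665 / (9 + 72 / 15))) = -529 / 16625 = -0.03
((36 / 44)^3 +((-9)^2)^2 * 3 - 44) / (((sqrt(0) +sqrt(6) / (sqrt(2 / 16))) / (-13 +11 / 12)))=-1895167255 * sqrt(3) / 95832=-34252.92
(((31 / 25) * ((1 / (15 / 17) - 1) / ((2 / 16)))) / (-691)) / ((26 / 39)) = -0.00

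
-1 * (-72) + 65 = 137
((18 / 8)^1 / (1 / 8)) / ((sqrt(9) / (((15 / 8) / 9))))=5 / 4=1.25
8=8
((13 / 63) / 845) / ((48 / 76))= 19 / 49140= 0.00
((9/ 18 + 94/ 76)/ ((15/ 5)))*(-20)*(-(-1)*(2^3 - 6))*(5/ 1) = -2200/ 19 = -115.79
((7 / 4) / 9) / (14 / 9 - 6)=-7 / 160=-0.04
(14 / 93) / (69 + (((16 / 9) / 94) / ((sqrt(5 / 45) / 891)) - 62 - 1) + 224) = 329 / 613149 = 0.00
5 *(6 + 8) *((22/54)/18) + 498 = 121399/243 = 499.58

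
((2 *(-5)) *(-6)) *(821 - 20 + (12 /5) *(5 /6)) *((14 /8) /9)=28105 /3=9368.33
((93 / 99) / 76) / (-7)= -31 / 17556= -0.00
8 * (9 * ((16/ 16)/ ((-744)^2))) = 1/ 7688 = 0.00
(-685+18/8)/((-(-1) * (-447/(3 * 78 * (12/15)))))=213018/745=285.93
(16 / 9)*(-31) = -496 / 9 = -55.11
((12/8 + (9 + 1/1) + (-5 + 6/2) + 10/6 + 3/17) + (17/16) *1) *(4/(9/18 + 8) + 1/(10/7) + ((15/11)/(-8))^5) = 5314865634781943/366034857492480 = 14.52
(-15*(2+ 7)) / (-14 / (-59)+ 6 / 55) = -438075 / 1124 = -389.75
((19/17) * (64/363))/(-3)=-1216/18513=-0.07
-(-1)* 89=89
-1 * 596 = -596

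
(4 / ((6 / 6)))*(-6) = -24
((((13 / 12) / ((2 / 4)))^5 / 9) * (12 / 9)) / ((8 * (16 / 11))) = 4084223 / 6718464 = 0.61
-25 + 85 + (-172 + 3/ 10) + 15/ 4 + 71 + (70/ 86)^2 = -36.29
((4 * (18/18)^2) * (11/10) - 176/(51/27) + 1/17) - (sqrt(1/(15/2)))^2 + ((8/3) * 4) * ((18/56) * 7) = -16537/255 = -64.85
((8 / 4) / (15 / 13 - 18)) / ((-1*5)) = 26 / 1095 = 0.02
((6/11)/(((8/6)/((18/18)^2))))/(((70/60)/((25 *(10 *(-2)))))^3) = -121500000000/3773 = -32202491.39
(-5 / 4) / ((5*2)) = -1 / 8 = -0.12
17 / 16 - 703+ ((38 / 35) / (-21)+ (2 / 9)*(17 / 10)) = -24752851 / 35280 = -701.61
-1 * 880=-880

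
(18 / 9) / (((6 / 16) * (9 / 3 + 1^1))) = 4 / 3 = 1.33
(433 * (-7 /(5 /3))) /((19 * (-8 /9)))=81837 /760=107.68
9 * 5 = 45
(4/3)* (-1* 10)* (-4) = 160/3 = 53.33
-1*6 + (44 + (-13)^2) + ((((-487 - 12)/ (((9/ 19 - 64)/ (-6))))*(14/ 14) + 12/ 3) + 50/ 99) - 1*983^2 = -966124.63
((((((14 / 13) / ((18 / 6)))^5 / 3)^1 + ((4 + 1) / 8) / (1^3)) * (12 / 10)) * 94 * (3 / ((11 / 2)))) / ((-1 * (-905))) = 63810282119 / 1496969835075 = 0.04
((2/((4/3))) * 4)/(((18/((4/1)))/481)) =1924/3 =641.33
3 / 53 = 0.06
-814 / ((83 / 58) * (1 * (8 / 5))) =-59015 / 166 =-355.51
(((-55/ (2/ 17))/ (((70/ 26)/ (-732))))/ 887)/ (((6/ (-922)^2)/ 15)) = 304541326.57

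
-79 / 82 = -0.96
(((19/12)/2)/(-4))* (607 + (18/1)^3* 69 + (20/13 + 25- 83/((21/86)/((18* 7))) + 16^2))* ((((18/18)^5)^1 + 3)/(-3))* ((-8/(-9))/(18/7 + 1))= 623251832/26325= 23675.28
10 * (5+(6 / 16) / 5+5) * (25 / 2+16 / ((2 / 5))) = 42315 / 8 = 5289.38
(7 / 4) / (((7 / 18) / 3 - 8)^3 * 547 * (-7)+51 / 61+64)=2401326 / 2561527576535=0.00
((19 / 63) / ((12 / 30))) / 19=5 / 126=0.04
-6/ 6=-1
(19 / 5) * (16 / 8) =38 / 5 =7.60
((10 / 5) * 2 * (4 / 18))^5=32768 / 59049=0.55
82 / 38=41 / 19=2.16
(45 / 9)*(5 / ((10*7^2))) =5 / 98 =0.05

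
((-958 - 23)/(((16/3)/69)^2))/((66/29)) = -406337067/5632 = -72147.92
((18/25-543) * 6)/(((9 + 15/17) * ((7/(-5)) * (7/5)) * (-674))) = -230469/924728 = -0.25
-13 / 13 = -1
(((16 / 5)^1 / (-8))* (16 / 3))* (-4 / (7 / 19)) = 2432 / 105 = 23.16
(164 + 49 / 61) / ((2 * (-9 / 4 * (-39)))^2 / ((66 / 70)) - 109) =442332 / 87385489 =0.01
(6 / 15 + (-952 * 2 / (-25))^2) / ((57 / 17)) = 3243838 / 1875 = 1730.05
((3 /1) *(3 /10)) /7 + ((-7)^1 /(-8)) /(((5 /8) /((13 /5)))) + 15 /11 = 5.13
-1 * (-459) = 459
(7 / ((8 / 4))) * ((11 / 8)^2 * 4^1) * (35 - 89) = -22869 / 16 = -1429.31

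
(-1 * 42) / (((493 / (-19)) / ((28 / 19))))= 1176 / 493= 2.39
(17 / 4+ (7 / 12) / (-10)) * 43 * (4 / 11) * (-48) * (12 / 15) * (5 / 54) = -346064 / 1485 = -233.04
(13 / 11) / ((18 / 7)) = 91 / 198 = 0.46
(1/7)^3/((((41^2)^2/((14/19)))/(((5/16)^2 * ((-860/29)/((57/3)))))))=-5375/46385974513312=-0.00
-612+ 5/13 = -7951/13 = -611.62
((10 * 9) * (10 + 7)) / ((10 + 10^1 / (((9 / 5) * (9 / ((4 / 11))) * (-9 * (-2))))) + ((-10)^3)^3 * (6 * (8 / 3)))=-1226907 / 12830399991971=-0.00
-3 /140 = -0.02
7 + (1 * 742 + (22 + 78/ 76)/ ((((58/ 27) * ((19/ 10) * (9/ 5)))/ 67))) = 20079437/ 20938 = 958.99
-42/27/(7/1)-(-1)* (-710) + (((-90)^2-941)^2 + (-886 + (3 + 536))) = 461252014/9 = 51250223.78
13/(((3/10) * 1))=130/3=43.33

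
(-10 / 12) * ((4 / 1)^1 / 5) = -2 / 3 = -0.67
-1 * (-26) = 26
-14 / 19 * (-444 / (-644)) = -222 / 437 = -0.51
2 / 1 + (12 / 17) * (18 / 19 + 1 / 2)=976 / 323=3.02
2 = 2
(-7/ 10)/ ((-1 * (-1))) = -7/ 10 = -0.70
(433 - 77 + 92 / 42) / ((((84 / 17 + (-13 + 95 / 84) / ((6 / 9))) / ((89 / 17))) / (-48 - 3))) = 91046288 / 12245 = 7435.38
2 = 2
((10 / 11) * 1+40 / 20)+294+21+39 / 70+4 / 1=322.47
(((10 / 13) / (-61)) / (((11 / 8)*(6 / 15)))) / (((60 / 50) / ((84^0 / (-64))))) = 125 / 418704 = 0.00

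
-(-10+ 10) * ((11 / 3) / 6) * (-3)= 0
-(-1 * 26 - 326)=352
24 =24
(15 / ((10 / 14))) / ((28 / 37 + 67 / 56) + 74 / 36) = 391608 / 74755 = 5.24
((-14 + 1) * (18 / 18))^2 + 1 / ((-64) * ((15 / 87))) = 54051 / 320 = 168.91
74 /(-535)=-74 /535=-0.14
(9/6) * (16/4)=6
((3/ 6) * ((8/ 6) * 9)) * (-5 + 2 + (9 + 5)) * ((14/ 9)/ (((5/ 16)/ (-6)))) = -9856/ 5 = -1971.20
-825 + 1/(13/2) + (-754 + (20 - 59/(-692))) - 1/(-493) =-6913139213/4435028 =-1558.76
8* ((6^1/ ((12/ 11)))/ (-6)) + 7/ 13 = -265/ 39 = -6.79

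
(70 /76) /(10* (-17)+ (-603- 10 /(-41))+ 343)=-287 /133912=-0.00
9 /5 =1.80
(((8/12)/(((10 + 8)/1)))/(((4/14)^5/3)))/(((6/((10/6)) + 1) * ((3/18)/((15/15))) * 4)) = 84035/4416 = 19.03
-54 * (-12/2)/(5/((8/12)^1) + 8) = 648/31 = 20.90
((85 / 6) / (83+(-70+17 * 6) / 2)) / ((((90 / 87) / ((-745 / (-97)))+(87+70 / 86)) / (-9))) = -15793255 / 1078514052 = -0.01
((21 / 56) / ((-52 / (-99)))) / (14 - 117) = -297 / 42848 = -0.01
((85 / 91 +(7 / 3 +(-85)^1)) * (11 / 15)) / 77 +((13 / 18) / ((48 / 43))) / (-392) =-17172719 / 22014720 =-0.78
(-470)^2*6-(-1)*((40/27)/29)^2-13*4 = 1325348.00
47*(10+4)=658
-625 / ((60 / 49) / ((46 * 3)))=-140875 / 2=-70437.50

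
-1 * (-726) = 726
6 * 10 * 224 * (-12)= -161280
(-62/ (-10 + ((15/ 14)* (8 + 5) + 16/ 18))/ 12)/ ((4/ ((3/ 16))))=-0.05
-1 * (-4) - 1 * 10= -6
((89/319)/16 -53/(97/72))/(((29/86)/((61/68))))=-51065169913/488156768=-104.61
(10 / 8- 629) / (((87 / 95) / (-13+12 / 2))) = 556605 / 116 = 4798.32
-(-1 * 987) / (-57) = -329 / 19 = -17.32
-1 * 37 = -37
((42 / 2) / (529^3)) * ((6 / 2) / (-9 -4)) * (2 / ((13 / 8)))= -1008 / 25018065241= -0.00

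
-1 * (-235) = 235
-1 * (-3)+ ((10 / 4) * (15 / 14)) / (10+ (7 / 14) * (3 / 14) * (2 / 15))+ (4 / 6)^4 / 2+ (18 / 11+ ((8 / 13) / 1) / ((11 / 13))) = 7157659 / 1249182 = 5.73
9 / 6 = 3 / 2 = 1.50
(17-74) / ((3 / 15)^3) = -7125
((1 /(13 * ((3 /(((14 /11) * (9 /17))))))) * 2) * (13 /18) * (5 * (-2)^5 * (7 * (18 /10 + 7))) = -12544 /51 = -245.96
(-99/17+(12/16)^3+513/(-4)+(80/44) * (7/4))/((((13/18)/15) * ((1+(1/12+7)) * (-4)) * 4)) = 632392515/30183296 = 20.95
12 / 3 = 4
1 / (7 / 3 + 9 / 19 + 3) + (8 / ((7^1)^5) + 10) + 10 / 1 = 112222987 / 5563117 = 20.17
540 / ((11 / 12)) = 6480 / 11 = 589.09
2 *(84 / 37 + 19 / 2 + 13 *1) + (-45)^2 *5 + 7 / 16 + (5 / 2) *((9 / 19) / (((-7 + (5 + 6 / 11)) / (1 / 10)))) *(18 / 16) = 3662307929 / 359936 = 10174.89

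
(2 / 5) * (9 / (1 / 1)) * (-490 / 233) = -1764 / 233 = -7.57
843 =843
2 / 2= 1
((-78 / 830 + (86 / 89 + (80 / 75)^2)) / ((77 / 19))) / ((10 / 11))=63477613 / 116345250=0.55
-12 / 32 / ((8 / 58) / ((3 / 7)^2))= -0.50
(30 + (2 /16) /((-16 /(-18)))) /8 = 3.77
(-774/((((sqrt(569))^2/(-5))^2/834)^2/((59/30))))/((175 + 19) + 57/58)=-892572237000/27567971686823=-0.03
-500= -500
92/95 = 0.97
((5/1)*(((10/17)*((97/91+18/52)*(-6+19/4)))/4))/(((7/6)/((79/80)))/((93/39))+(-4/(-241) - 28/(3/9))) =11376278475/731798028416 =0.02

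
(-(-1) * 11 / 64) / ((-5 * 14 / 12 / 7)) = -33 / 160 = -0.21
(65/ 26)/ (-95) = -1/ 38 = -0.03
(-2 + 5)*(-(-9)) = 27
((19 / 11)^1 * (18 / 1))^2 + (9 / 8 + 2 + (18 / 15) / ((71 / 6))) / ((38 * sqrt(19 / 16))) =9163 * sqrt(19) / 512620 + 116964 / 121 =966.72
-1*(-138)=138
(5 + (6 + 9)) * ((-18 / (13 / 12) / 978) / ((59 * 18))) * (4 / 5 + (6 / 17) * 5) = -1744 / 2125357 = -0.00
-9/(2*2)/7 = -9/28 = -0.32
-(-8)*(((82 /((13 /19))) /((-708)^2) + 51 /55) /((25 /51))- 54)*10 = -155630488726 /37333725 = -4168.63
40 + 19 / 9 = 379 / 9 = 42.11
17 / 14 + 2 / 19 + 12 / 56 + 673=674.53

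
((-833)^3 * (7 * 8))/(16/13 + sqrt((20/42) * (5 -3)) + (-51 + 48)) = 10940564516336 * sqrt(105)/7729 + 203242025438088/7729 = 40800808822.46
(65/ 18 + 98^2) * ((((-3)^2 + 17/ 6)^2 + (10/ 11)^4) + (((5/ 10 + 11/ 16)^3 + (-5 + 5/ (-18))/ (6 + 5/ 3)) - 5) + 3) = 13039112448493259/ 9715064832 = 1342153.93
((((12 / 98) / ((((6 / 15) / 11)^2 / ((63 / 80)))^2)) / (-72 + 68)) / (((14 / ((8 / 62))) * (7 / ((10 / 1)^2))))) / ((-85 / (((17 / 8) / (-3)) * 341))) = -1630641375 / 401408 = -4062.30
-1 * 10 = -10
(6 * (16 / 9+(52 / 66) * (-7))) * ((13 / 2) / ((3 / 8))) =-38480 / 99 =-388.69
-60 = -60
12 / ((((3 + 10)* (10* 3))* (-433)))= -2 / 28145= -0.00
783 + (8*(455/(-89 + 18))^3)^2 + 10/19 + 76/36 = 4433791.05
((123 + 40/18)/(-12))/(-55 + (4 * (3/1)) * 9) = -0.20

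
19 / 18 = 1.06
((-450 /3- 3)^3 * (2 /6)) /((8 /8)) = -1193859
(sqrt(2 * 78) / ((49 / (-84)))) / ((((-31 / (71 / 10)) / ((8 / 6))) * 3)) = 2.18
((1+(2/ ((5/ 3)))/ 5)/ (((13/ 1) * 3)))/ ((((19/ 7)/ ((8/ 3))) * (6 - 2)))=434/ 55575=0.01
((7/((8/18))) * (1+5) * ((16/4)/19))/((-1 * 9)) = -42/19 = -2.21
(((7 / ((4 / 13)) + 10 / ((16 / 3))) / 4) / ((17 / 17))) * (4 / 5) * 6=591 / 20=29.55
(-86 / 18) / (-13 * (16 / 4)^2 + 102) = 43 / 954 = 0.05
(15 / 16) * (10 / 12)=25 / 32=0.78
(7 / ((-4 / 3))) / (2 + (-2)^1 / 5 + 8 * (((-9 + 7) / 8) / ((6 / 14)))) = 315 / 184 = 1.71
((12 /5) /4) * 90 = 54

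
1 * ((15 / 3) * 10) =50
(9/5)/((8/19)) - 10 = -229/40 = -5.72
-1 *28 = -28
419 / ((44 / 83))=34777 / 44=790.39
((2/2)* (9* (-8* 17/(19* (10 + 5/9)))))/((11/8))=-4.44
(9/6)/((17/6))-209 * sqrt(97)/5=9/17-209 * sqrt(97)/5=-411.15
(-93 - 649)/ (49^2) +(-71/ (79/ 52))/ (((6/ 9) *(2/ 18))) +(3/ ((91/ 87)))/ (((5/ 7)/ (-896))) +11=-7429193377/ 1761305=-4218.01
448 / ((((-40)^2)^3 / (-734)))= -2569 / 32000000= -0.00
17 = 17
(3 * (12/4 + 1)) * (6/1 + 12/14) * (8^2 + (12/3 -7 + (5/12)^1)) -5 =35341/7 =5048.71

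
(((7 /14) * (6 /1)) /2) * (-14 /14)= -3 /2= -1.50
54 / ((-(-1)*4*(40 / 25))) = 8.44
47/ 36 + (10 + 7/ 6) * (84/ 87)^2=354695/ 30276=11.72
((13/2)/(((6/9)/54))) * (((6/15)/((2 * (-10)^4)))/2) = 1053/200000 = 0.01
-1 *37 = -37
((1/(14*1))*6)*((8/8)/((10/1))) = 3/70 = 0.04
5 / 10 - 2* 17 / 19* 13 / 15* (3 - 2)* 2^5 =-28003 / 570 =-49.13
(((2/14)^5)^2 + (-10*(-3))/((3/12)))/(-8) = -33897029881/2259801992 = -15.00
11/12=0.92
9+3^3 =36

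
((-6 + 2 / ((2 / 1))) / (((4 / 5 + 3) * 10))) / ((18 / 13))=-65 / 684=-0.10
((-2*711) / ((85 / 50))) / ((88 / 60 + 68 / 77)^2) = -4742458875 / 31304633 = -151.49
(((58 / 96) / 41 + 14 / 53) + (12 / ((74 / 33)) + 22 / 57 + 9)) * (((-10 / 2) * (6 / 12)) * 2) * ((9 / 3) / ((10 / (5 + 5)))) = -5505368875 / 24441904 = -225.24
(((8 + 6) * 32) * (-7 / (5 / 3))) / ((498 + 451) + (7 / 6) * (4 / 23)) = -649152 / 327475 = -1.98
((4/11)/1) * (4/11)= 16/121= 0.13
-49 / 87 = -0.56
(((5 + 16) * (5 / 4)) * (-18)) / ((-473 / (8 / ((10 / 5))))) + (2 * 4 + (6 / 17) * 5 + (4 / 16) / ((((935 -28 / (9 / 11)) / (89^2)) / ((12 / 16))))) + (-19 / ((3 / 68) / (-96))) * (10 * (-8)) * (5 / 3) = -1568082116853221 / 284458416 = -5512517.92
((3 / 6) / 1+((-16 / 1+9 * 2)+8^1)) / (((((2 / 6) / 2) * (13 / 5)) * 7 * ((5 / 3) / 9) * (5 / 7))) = 1701 / 65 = 26.17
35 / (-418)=-35 / 418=-0.08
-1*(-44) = 44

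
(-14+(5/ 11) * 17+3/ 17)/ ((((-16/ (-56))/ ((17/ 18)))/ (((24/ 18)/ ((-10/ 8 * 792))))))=0.03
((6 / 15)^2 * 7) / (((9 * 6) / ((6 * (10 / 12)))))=14 / 135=0.10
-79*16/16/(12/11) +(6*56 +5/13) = 41179/156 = 263.97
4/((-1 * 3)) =-1.33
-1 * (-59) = 59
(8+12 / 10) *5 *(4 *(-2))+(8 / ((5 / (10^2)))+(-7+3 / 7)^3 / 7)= -596744 / 2401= -248.54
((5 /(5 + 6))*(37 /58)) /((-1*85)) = -37 /10846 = -0.00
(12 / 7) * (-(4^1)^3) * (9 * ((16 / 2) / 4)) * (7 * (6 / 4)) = -20736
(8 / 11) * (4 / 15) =32 / 165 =0.19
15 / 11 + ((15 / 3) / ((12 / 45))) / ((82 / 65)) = 58545 / 3608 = 16.23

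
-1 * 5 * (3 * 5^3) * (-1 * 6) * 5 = 56250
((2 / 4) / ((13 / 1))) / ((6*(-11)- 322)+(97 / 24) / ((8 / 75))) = -32 / 291291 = -0.00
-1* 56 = -56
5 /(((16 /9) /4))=45 /4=11.25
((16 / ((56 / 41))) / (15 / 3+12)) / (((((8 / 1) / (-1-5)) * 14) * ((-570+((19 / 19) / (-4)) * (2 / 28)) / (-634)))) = -155964 / 3798599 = -0.04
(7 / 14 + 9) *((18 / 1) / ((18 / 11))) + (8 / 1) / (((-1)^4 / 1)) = 225 / 2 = 112.50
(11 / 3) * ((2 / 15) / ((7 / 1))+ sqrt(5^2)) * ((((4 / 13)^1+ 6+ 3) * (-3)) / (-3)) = 701437 / 4095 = 171.29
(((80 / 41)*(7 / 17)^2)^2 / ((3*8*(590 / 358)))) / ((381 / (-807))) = -18497688160 / 3156024647679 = -0.01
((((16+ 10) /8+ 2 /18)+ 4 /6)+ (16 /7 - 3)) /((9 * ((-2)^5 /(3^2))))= -835 /8064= -0.10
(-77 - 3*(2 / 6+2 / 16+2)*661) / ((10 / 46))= -182229 / 8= -22778.62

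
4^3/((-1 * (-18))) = 32/9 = 3.56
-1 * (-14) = 14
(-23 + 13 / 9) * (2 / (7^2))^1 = -388 / 441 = -0.88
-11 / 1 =-11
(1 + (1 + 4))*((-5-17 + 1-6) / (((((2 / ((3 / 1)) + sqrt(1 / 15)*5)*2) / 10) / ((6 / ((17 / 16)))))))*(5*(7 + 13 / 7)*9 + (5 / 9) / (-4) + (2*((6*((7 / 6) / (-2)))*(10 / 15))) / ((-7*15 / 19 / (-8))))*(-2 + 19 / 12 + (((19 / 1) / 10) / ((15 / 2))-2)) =-6289329672 / 2975 + 3144664836*sqrt(15) / 2975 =1979799.96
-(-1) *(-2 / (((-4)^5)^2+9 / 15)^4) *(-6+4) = 2500 / 755580366642884485725552721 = 0.00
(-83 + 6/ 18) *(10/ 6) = -1240/ 9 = -137.78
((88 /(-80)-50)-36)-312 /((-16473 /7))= -4775381 /54910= -86.97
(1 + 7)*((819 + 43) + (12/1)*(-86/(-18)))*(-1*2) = -44128/3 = -14709.33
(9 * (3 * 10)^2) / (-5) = -1620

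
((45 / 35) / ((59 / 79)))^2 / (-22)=-505521 / 3752518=-0.13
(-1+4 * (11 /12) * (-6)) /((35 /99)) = -2277 /35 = -65.06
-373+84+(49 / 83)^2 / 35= -9954262 / 34445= -288.99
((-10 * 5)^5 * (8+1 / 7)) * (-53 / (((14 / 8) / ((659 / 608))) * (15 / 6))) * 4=6548812500000 / 49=133649234693.88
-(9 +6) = -15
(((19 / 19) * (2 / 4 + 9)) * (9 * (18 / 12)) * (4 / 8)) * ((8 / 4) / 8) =513 / 32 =16.03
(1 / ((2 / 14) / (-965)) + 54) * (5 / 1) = -33505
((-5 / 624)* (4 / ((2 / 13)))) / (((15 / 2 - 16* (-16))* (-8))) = 5 / 50592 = 0.00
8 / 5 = 1.60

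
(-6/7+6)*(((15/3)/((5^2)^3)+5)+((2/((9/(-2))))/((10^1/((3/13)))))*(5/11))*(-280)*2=-1285882368/89375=-14387.50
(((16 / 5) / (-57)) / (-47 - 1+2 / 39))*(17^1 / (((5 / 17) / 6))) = 10608 / 26125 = 0.41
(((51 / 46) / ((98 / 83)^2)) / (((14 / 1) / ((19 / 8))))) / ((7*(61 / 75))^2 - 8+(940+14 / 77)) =413042911875 / 2953171118721152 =0.00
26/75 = 0.35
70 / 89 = 0.79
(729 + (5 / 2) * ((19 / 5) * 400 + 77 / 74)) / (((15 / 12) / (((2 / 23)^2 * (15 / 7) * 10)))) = 11497320 / 19573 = 587.41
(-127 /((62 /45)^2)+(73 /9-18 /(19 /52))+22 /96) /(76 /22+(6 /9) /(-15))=-15592833575 /493139072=-31.62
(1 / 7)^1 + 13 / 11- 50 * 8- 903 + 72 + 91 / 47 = -4443188 / 3619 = -1227.74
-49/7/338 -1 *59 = -19949/338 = -59.02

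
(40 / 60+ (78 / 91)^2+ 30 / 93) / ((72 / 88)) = 86416 / 41013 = 2.11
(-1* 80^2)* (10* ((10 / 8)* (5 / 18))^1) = -200000 / 9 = -22222.22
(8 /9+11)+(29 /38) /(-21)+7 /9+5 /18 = 15451 /1197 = 12.91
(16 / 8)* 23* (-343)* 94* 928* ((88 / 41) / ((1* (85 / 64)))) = -7751583465472 / 3485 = -2224270721.80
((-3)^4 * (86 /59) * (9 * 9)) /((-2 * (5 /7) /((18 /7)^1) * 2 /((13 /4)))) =-33008391 /1180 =-27973.21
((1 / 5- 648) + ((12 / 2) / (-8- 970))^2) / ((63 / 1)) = -28685662 / 2789745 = -10.28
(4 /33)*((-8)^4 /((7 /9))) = 49152 /77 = 638.34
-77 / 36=-2.14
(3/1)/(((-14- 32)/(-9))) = 27/46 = 0.59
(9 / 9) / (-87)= -0.01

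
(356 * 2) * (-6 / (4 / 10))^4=36045000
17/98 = 0.17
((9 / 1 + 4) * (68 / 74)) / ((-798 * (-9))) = 221 / 132867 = 0.00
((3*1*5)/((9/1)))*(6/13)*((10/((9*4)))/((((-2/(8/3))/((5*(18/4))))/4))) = -1000/39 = -25.64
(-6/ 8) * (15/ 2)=-45/ 8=-5.62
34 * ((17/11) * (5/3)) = 2890/33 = 87.58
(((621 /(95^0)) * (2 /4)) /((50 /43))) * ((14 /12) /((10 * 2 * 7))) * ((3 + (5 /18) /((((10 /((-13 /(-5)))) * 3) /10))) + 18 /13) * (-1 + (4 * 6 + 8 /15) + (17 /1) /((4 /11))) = 723.40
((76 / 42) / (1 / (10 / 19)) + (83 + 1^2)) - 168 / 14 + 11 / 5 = 7891 / 105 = 75.15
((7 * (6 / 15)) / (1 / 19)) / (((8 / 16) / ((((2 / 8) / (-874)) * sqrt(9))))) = -21 / 230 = -0.09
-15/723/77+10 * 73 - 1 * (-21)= 13936302/18557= 751.00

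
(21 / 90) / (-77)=-1 / 330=-0.00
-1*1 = -1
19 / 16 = 1.19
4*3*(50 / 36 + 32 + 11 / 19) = 23234 / 57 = 407.61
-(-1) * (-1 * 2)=-2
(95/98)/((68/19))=1805/6664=0.27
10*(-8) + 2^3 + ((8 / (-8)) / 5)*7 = -367 / 5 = -73.40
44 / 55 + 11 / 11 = 9 / 5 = 1.80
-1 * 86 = -86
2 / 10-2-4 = -29 / 5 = -5.80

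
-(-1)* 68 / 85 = 4 / 5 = 0.80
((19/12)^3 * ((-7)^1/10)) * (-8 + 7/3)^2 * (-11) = 152633327/155520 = 981.44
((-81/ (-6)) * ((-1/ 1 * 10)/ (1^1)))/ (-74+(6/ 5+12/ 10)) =675/ 358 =1.89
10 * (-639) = -6390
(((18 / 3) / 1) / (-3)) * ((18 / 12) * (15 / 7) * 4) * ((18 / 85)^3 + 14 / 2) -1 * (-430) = 214733798 / 859775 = 249.76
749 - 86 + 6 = 669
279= 279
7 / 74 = 0.09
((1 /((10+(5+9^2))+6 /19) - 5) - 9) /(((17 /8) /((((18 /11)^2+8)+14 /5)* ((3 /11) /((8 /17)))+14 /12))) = -18354662551 /310555575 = -59.10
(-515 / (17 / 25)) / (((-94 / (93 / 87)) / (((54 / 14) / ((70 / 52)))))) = 28018575 / 1135379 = 24.68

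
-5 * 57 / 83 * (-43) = 147.65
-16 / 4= -4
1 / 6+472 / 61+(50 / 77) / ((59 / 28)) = 1950757 / 237534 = 8.21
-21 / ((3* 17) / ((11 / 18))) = -77 / 306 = -0.25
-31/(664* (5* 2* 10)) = -31/66400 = -0.00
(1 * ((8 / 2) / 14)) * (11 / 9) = 22 / 63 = 0.35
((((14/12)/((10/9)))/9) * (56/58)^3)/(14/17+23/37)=24163664/332544015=0.07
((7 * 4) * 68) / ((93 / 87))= 55216 / 31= 1781.16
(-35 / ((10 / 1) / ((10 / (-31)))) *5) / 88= 0.06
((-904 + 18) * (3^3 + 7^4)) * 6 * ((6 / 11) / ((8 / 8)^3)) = -77443488 / 11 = -7040317.09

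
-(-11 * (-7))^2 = -5929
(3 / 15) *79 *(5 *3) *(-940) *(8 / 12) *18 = -2673360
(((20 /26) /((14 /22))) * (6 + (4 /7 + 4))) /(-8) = -2035 /1274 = -1.60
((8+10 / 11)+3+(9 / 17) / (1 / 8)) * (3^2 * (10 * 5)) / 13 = 1358550 / 2431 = 558.84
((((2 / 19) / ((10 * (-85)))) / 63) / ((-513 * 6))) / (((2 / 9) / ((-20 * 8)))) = -8 / 17398395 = -0.00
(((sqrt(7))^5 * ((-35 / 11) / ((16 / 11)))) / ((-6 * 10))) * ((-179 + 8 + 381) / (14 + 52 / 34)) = 204085 * sqrt(7) / 8448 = 63.92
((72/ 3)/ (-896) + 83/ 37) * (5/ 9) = 45925/ 37296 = 1.23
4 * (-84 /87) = -112 /29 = -3.86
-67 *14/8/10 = -469/40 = -11.72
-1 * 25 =-25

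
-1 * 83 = -83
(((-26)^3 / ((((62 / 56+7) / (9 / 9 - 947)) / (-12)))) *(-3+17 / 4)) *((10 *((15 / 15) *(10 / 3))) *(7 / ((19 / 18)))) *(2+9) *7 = -523625789447.72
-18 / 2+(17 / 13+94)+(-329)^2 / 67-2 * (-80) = 1621667 / 871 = 1861.85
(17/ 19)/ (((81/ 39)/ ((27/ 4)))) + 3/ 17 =3985/ 1292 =3.08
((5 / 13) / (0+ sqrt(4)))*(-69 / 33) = -115 / 286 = -0.40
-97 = -97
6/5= 1.20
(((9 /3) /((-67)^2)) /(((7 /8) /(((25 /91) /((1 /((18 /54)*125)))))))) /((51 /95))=2375000 /145834143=0.02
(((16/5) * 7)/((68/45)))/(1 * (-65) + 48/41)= -10332/44489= -0.23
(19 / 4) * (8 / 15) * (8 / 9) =304 / 135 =2.25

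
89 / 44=2.02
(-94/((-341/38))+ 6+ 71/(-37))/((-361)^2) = 183655/1644260057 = 0.00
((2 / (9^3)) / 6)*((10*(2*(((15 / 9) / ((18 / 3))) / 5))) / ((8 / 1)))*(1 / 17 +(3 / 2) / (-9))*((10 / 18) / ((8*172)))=-275 / 99451742976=-0.00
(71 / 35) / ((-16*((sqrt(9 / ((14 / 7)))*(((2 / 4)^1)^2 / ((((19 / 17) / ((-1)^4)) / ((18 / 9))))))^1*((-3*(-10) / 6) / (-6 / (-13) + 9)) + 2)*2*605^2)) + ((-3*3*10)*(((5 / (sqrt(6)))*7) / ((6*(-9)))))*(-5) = -875*sqrt(6) / 18 - 43085711 / 466261711242250 + 12223289*sqrt(2) / 746018737987600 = -119.07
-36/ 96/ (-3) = 1/ 8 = 0.12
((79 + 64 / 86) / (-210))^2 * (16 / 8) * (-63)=-11758041 / 647150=-18.17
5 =5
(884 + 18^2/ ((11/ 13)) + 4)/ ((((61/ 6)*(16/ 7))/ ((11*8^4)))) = 150312960/ 61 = 2464146.89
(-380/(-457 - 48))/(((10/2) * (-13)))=-76/6565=-0.01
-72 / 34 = -36 / 17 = -2.12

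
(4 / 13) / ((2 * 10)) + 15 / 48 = 341 / 1040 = 0.33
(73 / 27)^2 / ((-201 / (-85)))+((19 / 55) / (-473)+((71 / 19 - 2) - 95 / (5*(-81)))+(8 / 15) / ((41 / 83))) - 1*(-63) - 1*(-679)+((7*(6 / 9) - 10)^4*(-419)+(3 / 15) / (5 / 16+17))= -278236483654267386092 / 822554424390105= -338259.06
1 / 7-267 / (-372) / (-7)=5 / 124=0.04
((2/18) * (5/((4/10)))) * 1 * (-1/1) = -1.39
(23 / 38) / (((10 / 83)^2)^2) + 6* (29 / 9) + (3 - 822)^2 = 767964204149 / 1140000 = 673652.81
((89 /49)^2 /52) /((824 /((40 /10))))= 7921 /25719512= 0.00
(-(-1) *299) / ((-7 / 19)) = -5681 / 7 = -811.57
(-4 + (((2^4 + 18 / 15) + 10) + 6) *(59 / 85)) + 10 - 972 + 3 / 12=-1602599 / 1700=-942.71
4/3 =1.33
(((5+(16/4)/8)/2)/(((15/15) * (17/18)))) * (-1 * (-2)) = 99/17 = 5.82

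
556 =556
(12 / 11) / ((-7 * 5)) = -12 / 385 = -0.03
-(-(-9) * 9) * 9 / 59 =-729 / 59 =-12.36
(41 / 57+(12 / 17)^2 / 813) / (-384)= -3213815 / 1714246272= -0.00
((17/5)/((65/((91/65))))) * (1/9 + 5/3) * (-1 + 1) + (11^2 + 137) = 258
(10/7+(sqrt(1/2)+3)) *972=486 *sqrt(2)+30132/7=4991.88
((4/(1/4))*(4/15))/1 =64/15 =4.27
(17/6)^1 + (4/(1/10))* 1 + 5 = 287/6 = 47.83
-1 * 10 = -10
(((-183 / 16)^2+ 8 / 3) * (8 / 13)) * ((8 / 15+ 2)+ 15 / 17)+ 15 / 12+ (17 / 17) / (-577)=796151821 / 2824992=281.82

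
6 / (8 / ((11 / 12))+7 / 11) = 66 / 103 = 0.64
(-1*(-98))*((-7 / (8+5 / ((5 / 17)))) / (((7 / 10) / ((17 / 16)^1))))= -41.65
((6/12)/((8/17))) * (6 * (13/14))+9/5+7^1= 8243/560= 14.72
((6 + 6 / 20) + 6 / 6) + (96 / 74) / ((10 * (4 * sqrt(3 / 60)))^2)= 2707 / 370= 7.32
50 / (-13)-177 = -2351 / 13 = -180.85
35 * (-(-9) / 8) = 315 / 8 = 39.38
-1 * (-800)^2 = -640000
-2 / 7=-0.29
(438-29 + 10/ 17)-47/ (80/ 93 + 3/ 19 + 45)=564777549/ 1382338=408.57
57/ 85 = 0.67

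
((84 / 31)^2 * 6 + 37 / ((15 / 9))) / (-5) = -318351 / 24025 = -13.25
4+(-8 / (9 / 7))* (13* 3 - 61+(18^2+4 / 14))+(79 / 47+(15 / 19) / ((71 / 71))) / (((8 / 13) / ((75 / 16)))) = -955732759 / 514368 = -1858.07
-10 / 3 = -3.33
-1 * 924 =-924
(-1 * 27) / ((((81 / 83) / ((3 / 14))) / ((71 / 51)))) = -5893 / 714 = -8.25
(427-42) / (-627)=-35 / 57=-0.61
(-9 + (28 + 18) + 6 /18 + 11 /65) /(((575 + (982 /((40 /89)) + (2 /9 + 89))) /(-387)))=-33961572 /6667063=-5.09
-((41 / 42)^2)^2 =-2825761 / 3111696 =-0.91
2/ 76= 1/ 38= 0.03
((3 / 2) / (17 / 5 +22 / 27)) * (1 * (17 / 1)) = 6885 / 1138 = 6.05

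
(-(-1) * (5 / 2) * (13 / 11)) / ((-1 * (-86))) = 65 / 1892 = 0.03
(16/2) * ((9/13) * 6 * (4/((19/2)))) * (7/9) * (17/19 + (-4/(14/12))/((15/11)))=-413568/23465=-17.62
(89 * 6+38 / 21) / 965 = 11252 / 20265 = 0.56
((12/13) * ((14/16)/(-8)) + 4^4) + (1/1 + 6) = 54683/208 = 262.90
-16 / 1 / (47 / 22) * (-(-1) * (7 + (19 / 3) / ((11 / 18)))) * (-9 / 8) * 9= 61884 / 47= 1316.68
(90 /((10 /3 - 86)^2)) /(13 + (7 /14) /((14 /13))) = 2835 /2898376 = 0.00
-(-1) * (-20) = -20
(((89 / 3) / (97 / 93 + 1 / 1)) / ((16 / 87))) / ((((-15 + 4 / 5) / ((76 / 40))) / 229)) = -54967557 / 22720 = -2419.35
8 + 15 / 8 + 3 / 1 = 12.88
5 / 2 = 2.50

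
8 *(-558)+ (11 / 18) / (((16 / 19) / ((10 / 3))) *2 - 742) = -5660156629 / 1267956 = -4464.00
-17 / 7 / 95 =-17 / 665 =-0.03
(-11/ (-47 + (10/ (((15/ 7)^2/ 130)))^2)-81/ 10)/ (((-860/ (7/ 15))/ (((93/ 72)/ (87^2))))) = 1408027719/ 1877148136088000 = 0.00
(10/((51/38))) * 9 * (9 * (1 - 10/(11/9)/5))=-384.06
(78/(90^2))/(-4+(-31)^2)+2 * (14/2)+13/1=34882663/1291950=27.00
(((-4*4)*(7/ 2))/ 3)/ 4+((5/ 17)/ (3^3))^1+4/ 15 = -10073/ 2295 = -4.39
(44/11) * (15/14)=30/7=4.29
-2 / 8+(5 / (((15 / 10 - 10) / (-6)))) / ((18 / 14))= 509 / 204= 2.50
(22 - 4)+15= 33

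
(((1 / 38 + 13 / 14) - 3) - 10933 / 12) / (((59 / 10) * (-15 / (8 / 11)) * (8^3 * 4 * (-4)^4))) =1457353 / 101823676416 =0.00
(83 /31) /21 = 83 /651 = 0.13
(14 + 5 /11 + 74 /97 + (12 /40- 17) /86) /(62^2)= 13785631 /3527331280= 0.00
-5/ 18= -0.28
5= 5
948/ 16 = 237/ 4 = 59.25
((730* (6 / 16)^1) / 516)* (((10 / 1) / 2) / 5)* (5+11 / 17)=2190 / 731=3.00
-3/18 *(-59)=59/6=9.83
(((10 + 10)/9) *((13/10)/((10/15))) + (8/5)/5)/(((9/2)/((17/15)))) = 11866/10125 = 1.17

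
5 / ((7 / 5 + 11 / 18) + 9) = 450 / 991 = 0.45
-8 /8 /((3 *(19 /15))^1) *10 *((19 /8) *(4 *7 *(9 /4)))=-1575 /4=-393.75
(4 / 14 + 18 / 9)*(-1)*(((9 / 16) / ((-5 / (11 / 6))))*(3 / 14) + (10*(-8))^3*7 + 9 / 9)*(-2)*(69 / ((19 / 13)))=-7201257599523 / 9310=-773497056.88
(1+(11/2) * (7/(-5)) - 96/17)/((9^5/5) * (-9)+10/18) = 0.00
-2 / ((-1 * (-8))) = -1 / 4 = -0.25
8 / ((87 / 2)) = 16 / 87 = 0.18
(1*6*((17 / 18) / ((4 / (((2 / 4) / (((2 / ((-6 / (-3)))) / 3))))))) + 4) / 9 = 49 / 72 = 0.68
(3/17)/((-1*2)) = -3/34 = -0.09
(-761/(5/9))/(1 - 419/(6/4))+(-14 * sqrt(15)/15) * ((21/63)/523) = 20547/4175 - 14 * sqrt(15)/23535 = 4.92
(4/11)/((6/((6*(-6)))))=-24/11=-2.18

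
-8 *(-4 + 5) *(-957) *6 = 45936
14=14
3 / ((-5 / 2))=-6 / 5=-1.20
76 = 76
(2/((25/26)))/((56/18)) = 117/175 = 0.67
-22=-22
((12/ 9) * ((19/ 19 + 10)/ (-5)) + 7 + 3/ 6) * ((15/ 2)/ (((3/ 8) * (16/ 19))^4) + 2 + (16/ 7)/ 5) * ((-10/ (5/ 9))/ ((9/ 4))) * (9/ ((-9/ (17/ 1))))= 53288635591/ 113400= 469917.42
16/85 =0.19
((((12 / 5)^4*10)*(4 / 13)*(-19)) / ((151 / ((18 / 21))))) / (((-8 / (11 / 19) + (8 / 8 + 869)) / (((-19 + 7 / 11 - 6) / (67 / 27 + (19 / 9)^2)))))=102631256064 / 2272811211125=0.05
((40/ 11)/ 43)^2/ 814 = 800/ 91057703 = 0.00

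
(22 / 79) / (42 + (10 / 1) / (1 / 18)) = 11 / 8769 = 0.00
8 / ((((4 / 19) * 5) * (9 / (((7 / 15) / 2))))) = 133 / 675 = 0.20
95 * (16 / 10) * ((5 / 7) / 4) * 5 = 950 / 7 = 135.71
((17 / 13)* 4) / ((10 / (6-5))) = 34 / 65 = 0.52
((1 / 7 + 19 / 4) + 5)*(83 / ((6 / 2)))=22991 / 84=273.70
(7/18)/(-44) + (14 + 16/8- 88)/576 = -53/396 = -0.13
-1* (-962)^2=-925444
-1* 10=-10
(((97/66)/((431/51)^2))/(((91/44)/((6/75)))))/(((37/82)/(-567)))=-2234342232/2233776025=-1.00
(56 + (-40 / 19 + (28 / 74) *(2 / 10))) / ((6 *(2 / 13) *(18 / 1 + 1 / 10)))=1233089 / 381729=3.23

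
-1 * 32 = -32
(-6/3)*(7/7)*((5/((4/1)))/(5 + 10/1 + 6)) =-0.12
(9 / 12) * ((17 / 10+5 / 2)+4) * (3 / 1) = 369 / 20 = 18.45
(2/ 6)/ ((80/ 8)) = 1/ 30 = 0.03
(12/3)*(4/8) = 2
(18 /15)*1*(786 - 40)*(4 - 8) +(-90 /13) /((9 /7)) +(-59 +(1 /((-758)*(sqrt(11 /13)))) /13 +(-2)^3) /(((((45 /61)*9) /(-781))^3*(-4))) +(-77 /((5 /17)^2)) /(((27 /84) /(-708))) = -87420077070557911 /3454366500 - 9829918599611*sqrt(143) /2618409807000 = -25307167.65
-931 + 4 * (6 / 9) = -2785 / 3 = -928.33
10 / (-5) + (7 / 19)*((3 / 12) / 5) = -753 / 380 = -1.98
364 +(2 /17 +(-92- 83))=3215 /17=189.12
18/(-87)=-6/29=-0.21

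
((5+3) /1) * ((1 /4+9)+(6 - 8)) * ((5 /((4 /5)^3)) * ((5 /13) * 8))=90625 /52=1742.79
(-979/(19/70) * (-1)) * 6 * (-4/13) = -1644720/247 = -6658.79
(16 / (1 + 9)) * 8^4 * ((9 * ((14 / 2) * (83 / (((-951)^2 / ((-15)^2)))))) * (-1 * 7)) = -5997035520 / 100489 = -59678.53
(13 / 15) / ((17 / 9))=39 / 85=0.46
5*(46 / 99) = 230 / 99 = 2.32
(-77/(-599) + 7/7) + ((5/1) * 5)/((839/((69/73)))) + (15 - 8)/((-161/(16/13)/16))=3296577885/10969398947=0.30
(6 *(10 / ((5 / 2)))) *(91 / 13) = 168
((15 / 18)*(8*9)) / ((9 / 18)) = 120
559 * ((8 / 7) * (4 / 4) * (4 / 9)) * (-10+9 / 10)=-116272 / 45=-2583.82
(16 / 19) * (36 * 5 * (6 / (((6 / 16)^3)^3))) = 85899345920 / 13851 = 6201671.06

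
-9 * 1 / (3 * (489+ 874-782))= -3 / 581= -0.01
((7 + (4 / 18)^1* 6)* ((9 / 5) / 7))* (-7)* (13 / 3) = -65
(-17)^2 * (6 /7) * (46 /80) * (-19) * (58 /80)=-10987491 /5600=-1962.05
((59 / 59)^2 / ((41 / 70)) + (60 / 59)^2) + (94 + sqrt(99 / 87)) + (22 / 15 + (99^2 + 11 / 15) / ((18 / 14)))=sqrt(957) / 29 + 29755618784 / 3853467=7722.85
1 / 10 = 0.10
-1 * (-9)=9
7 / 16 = 0.44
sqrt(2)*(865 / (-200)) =-173*sqrt(2) / 40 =-6.12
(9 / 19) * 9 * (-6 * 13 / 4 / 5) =-3159 / 190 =-16.63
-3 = -3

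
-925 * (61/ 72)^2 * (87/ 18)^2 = -2894658925/ 186624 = -15510.65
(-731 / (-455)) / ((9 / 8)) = 5848 / 4095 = 1.43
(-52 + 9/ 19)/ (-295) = 979/ 5605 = 0.17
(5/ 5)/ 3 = 1/ 3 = 0.33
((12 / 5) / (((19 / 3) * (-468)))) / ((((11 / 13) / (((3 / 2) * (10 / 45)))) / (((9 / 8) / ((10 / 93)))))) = -279 / 83600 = -0.00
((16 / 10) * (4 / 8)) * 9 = 36 / 5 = 7.20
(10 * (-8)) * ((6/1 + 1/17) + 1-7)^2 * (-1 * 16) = 4.43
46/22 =23/11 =2.09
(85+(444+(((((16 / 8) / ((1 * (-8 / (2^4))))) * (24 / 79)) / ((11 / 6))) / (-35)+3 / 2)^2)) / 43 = 1965990033709 / 159112422700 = 12.36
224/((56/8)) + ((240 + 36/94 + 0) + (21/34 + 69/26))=2863223/10387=275.65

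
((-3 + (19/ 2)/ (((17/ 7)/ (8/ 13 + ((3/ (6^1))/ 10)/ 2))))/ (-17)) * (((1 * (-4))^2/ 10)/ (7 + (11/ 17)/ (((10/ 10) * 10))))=0.01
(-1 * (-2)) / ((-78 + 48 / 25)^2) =625 / 1808802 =0.00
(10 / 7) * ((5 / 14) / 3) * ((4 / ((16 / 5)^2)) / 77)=625 / 724416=0.00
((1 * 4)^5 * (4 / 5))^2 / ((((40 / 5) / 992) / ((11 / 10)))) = 11442061312 / 125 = 91536490.50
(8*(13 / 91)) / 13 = 8 / 91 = 0.09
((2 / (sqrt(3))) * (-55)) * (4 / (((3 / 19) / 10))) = -83600 * sqrt(3) / 9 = -16088.83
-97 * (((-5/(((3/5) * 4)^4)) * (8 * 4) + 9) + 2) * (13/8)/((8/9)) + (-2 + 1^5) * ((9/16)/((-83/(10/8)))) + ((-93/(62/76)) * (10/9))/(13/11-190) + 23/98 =-42603848417945/38924508672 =-1094.53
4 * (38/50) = 76/25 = 3.04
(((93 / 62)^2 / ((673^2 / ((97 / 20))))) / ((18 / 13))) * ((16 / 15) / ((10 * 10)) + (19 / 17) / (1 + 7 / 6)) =2116249 / 230993790000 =0.00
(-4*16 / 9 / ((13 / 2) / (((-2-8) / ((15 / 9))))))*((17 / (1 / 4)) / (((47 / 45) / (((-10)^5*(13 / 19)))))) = -26112000000 / 893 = -29240761.48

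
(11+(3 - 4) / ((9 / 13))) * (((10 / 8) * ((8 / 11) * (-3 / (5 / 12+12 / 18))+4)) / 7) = 30530 / 9009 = 3.39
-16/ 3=-5.33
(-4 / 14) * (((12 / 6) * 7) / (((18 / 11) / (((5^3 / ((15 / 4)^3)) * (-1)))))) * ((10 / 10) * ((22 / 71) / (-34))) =-15488 / 293301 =-0.05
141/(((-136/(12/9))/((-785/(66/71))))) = 2619545/2244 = 1167.36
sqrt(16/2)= 2 * sqrt(2)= 2.83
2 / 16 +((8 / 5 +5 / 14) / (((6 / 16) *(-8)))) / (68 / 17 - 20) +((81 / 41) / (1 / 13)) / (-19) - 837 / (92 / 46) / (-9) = 118606783 / 2617440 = 45.31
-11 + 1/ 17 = -186/ 17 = -10.94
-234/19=-12.32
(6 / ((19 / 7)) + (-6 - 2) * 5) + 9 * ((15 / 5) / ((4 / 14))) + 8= 2459 / 38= 64.71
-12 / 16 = -3 / 4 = -0.75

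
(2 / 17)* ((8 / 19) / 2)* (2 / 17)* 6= 96 / 5491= 0.02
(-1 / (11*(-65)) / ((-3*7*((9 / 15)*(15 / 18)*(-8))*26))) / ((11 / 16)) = 2 / 2147145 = 0.00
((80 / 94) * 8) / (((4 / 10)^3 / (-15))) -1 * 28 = -76316 / 47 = -1623.74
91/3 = 30.33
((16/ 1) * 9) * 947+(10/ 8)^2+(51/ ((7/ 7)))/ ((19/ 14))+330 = 41568091/ 304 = 136737.14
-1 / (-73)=1 / 73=0.01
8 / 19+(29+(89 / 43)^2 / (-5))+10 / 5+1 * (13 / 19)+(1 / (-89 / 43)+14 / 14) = 496596769 / 15633295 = 31.77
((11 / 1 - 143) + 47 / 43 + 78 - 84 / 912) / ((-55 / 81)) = 14029281 / 179740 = 78.05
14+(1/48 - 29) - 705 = -34559/48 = -719.98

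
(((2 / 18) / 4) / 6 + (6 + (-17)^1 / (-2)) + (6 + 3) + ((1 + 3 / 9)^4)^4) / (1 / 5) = 212270581195 / 344373768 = 616.40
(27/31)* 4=108/31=3.48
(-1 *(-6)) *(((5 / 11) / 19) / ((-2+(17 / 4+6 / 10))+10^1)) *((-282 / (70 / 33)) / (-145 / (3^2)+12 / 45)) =2284200 / 24371053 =0.09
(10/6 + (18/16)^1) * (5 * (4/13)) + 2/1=491/78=6.29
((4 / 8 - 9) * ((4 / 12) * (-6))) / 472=17 / 472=0.04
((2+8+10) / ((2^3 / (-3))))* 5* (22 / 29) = -825 / 29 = -28.45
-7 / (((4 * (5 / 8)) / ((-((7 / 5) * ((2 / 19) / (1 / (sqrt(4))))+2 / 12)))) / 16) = 29456 / 1425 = 20.67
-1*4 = -4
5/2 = 2.50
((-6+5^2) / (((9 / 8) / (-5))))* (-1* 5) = 3800 / 9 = 422.22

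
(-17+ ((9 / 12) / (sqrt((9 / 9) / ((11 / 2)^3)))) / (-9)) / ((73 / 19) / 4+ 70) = -1292 / 5393 - 209 * sqrt(22) / 64716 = -0.25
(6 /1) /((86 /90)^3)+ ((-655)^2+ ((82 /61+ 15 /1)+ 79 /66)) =137336651536897 /320095182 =429049.42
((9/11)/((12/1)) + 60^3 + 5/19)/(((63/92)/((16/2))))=4746576424/1881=2523432.44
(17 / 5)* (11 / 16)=187 / 80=2.34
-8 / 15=-0.53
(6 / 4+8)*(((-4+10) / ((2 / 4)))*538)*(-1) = -61332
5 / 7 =0.71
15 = 15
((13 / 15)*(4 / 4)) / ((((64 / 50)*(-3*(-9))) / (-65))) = -4225 / 2592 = -1.63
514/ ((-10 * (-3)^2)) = -257/ 45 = -5.71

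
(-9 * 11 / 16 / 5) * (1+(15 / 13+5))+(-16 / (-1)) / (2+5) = -47809 / 7280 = -6.57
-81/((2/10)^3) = -10125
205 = 205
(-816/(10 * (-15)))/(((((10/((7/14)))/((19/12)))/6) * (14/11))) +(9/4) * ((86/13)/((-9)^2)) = 226663/102375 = 2.21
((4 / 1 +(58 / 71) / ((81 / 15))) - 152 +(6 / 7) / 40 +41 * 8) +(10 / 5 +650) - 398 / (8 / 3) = 45820699 / 67095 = 682.92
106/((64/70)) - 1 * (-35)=2415/16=150.94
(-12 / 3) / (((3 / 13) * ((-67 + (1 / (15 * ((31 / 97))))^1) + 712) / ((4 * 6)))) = -0.64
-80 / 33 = -2.42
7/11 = 0.64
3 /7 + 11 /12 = 113 /84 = 1.35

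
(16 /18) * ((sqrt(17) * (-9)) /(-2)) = 4 * sqrt(17) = 16.49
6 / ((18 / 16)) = 5.33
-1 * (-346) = 346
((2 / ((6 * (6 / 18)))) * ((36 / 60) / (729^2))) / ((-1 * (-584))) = 1 / 517269240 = 0.00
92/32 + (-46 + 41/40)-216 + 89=-1691/10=-169.10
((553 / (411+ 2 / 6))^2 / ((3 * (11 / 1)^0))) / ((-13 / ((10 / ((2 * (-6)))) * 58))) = 44342305 / 19795828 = 2.24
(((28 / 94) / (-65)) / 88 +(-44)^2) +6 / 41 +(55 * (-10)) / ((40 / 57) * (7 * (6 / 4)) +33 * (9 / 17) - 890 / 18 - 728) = 2919256149988259 / 1507197423160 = 1936.88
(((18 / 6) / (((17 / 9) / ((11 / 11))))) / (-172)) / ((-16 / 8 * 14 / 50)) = 675 / 40936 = 0.02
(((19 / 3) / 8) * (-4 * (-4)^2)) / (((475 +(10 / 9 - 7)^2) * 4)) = -513 / 20642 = -0.02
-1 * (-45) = 45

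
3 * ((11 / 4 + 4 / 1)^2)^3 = 1162261467 / 4096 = 283755.24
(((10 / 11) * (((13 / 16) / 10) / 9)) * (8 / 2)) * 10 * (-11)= -65 / 18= -3.61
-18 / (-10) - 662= -3301 / 5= -660.20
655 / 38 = 17.24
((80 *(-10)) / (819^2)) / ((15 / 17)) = -2720 / 2012283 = -0.00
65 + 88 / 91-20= 4183 / 91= 45.97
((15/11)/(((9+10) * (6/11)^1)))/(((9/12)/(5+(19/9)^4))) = 1631260/373977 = 4.36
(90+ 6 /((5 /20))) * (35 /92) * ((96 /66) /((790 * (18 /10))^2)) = 1330 /42632271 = 0.00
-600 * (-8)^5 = 19660800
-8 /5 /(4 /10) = -4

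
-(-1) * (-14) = -14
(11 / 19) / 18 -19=-6487 / 342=-18.97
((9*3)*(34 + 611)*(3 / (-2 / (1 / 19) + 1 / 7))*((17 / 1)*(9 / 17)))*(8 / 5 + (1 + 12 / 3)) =-21723471 / 265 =-81975.36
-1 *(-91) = 91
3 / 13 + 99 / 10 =1317 / 130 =10.13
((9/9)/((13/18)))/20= 9/130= 0.07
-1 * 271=-271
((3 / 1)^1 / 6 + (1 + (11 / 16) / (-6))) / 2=133 / 192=0.69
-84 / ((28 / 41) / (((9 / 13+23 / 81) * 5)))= -210740 / 351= -600.40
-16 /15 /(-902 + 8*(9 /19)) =152 /127995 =0.00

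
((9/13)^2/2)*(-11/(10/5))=-891/676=-1.32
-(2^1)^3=-8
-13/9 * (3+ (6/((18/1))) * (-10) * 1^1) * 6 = 26/9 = 2.89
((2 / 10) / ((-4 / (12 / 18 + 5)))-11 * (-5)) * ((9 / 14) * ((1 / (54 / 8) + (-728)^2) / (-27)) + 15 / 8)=-690348.98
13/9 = 1.44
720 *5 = 3600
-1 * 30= -30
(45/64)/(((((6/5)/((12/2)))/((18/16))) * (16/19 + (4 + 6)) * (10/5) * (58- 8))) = 1539/421888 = 0.00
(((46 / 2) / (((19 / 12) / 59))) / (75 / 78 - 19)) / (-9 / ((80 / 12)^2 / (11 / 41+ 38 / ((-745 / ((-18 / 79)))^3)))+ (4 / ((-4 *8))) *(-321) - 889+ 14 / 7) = 0.06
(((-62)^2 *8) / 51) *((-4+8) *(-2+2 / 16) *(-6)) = 27134.12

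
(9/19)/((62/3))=27/1178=0.02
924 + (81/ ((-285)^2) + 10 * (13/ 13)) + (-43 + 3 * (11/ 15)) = 8061139/ 9025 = 893.20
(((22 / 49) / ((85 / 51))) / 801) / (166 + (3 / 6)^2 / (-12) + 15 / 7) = 352 / 175963235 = 0.00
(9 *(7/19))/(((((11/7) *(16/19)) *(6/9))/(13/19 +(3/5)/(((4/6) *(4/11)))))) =3176523/267520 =11.87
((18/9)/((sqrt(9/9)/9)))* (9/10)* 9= 729/5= 145.80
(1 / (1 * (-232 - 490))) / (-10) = 0.00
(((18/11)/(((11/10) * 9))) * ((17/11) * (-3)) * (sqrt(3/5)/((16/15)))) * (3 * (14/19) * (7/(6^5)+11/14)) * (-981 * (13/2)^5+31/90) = 11930631333074221 * sqrt(15)/4195141632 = 11014440.16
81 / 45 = 9 / 5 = 1.80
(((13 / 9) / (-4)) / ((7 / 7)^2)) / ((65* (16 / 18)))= -1 / 160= -0.01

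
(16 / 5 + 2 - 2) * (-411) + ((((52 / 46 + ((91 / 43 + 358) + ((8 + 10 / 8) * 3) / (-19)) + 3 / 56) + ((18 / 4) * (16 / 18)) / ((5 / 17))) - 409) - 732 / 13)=-96242377269 / 68399240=-1407.07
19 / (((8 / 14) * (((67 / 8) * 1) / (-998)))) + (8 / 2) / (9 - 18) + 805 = -1904065 / 603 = -3157.65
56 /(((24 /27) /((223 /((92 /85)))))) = 1194165 /92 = 12980.05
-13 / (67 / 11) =-143 / 67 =-2.13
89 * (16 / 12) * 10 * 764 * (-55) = -149591200 / 3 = -49863733.33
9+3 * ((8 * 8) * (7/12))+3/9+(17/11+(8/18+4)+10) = 13595/99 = 137.32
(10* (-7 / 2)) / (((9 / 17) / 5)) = -2975 / 9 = -330.56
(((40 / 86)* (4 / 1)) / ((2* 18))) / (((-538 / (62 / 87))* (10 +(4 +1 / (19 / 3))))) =-11780 / 2436322509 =-0.00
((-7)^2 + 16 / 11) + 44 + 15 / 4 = 4321 / 44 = 98.20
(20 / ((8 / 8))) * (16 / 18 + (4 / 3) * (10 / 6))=560 / 9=62.22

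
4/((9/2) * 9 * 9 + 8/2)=8/737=0.01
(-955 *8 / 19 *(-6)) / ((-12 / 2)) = -402.11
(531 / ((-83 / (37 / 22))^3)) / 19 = -0.00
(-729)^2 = 531441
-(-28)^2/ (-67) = 784/ 67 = 11.70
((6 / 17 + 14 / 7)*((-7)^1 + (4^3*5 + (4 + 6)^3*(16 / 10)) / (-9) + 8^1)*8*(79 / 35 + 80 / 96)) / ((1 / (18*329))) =-1243546304 / 17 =-73149782.59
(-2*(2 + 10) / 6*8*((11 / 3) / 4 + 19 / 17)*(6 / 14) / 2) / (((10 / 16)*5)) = -2656 / 595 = -4.46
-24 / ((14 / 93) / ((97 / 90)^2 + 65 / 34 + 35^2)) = -195789.98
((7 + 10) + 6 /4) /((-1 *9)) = -37 /18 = -2.06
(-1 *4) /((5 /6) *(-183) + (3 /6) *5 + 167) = -4 /17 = -0.24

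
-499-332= -831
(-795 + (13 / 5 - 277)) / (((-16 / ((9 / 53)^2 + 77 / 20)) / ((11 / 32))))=12816988921 / 143820800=89.12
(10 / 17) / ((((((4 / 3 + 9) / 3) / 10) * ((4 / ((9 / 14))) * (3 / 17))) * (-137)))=-675 / 59458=-0.01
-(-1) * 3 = 3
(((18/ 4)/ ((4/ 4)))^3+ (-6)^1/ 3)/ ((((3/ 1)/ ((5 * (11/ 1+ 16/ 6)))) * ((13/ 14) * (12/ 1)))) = 1023155/ 5616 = 182.19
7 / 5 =1.40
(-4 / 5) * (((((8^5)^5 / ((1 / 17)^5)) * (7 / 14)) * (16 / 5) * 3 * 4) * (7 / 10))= -72093075073343878516653051346944 / 125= -576744600586751028133224400000.00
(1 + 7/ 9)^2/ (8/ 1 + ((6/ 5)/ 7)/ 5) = 22400/ 56943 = 0.39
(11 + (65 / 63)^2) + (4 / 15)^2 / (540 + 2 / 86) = 27798162508 / 2304103725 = 12.06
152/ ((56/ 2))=38/ 7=5.43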